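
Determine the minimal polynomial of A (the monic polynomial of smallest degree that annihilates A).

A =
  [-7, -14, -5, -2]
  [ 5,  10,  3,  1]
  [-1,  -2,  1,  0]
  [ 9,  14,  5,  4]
x^3 - 6*x^2 + 12*x - 8

The characteristic polynomial is χ_A(x) = (x - 2)^4, so the eigenvalues are known. The minimal polynomial is
  m_A(x) = Π_λ (x − λ)^{k_λ}
where k_λ is the size of the *largest* Jordan block for λ (equivalently, the smallest k with (A − λI)^k v = 0 for every generalised eigenvector v of λ).

  λ = 2: largest Jordan block has size 3, contributing (x − 2)^3

So m_A(x) = (x - 2)^3 = x^3 - 6*x^2 + 12*x - 8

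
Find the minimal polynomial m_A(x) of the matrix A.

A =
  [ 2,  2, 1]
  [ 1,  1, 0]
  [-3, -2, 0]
x^3 - 3*x^2 + 3*x - 1

The characteristic polynomial is χ_A(x) = (x - 1)^3, so the eigenvalues are known. The minimal polynomial is
  m_A(x) = Π_λ (x − λ)^{k_λ}
where k_λ is the size of the *largest* Jordan block for λ (equivalently, the smallest k with (A − λI)^k v = 0 for every generalised eigenvector v of λ).

  λ = 1: largest Jordan block has size 3, contributing (x − 1)^3

So m_A(x) = (x - 1)^3 = x^3 - 3*x^2 + 3*x - 1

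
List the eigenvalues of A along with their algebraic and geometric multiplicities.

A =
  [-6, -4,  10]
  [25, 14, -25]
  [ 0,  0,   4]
λ = 4: alg = 3, geom = 2

Step 1 — factor the characteristic polynomial to read off the algebraic multiplicities:
  χ_A(x) = (x - 4)^3

Step 2 — compute geometric multiplicities via the rank-nullity identity g(λ) = n − rank(A − λI):
  rank(A − (4)·I) = 1, so dim ker(A − (4)·I) = n − 1 = 2

Summary:
  λ = 4: algebraic multiplicity = 3, geometric multiplicity = 2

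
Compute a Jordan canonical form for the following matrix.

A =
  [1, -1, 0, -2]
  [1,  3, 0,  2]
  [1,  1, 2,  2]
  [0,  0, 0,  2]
J_2(2) ⊕ J_1(2) ⊕ J_1(2)

The characteristic polynomial is
  det(x·I − A) = x^4 - 8*x^3 + 24*x^2 - 32*x + 16 = (x - 2)^4

Eigenvalues and multiplicities (the geometric multiplicity of λ is n − rank(A − λI), which equals the number of Jordan blocks for λ):
  λ = 2: algebraic multiplicity = 4, geometric multiplicity = 3

Determining the block sizes for each eigenvalue:
  λ = 2: 3 blocks summing to 4 forces exactly one block of size 2 and the rest size 1 → block sizes [2, 1, 1]

Assembling the blocks gives a Jordan form
J =
  [2, 1, 0, 0]
  [0, 2, 0, 0]
  [0, 0, 2, 0]
  [0, 0, 0, 2]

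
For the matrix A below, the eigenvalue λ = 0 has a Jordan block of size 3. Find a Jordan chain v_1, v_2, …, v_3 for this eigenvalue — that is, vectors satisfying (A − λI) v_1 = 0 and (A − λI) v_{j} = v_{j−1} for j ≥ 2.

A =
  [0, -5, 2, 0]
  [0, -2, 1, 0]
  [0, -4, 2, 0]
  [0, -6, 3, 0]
A Jordan chain for λ = 0 of length 3:
v_1 = (2, 0, 0, 0)ᵀ
v_2 = (-5, -2, -4, -6)ᵀ
v_3 = (0, 1, 0, 0)ᵀ

Let N = A − (0)·I. We want v_3 with N^3 v_3 = 0 but N^2 v_3 ≠ 0; then v_{j-1} := N · v_j for j = 3, …, 2.

Pick v_3 = (0, 1, 0, 0)ᵀ.
Then v_2 = N · v_3 = (-5, -2, -4, -6)ᵀ.
Then v_1 = N · v_2 = (2, 0, 0, 0)ᵀ.

Sanity check: (A − (0)·I) v_1 = (0, 0, 0, 0)ᵀ = 0. ✓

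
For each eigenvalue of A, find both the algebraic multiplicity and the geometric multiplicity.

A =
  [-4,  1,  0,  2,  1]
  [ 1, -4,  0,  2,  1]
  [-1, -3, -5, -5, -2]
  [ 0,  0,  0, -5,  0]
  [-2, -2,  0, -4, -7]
λ = -5: alg = 5, geom = 3

Step 1 — factor the characteristic polynomial to read off the algebraic multiplicities:
  χ_A(x) = (x + 5)^5

Step 2 — compute geometric multiplicities via the rank-nullity identity g(λ) = n − rank(A − λI):
  rank(A − (-5)·I) = 2, so dim ker(A − (-5)·I) = n − 2 = 3

Summary:
  λ = -5: algebraic multiplicity = 5, geometric multiplicity = 3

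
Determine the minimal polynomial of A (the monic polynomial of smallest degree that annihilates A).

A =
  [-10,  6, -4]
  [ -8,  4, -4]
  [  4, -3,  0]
x^2 + 4*x + 4

The characteristic polynomial is χ_A(x) = (x + 2)^3, so the eigenvalues are known. The minimal polynomial is
  m_A(x) = Π_λ (x − λ)^{k_λ}
where k_λ is the size of the *largest* Jordan block for λ (equivalently, the smallest k with (A − λI)^k v = 0 for every generalised eigenvector v of λ).

  λ = -2: largest Jordan block has size 2, contributing (x + 2)^2

So m_A(x) = (x + 2)^2 = x^2 + 4*x + 4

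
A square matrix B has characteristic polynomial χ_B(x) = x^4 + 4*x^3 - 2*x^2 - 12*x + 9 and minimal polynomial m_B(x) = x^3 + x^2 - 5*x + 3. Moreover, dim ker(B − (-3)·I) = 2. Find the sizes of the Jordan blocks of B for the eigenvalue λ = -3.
Block sizes for λ = -3: [1, 1]

Step 1 — from the characteristic polynomial, algebraic multiplicity of λ = -3 is 2. From dim ker(B − (-3)·I) = 2, there are exactly 2 Jordan blocks for λ = -3.
Step 2 — from the minimal polynomial, the factor (x + 3) tells us the largest block for λ = -3 has size 1.
Step 3 — with total size 2, 2 blocks, and largest block 1, the block sizes (in nonincreasing order) are [1, 1].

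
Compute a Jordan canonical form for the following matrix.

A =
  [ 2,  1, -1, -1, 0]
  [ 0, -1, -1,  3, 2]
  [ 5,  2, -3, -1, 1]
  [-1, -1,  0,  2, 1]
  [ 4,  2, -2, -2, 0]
J_2(0) ⊕ J_2(0) ⊕ J_1(0)

The characteristic polynomial is
  det(x·I − A) = x^5

Eigenvalues and multiplicities (the geometric multiplicity of λ is n − rank(A − λI), which equals the number of Jordan blocks for λ):
  λ = 0: algebraic multiplicity = 5, geometric multiplicity = 3

Determining the block sizes for each eigenvalue:
  λ = 0: with am = 5 and gm = 3, the partition is not yet determined (e.g. several partitions of 5 into 3 parts exist). Let N = A − (0)·I. Computing rank(N^1) = 2, rank(N^2) = 0; the number of blocks of size ≥ j is rank(N^{j−1}) − rank(N^j), giving [3, 2]. So we have 2 block(s) of size 2, 1 block(s) of size 1 → block sizes [2, 2, 1]

Assembling the blocks gives a Jordan form
J =
  [0, 1, 0, 0, 0]
  [0, 0, 0, 0, 0]
  [0, 0, 0, 1, 0]
  [0, 0, 0, 0, 0]
  [0, 0, 0, 0, 0]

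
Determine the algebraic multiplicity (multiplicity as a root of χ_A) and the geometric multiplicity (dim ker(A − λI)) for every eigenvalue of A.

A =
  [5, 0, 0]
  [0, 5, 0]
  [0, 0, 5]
λ = 5: alg = 3, geom = 3

Step 1 — factor the characteristic polynomial to read off the algebraic multiplicities:
  χ_A(x) = (x - 5)^3

Step 2 — compute geometric multiplicities via the rank-nullity identity g(λ) = n − rank(A − λI):
  rank(A − (5)·I) = 0, so dim ker(A − (5)·I) = n − 0 = 3

Summary:
  λ = 5: algebraic multiplicity = 3, geometric multiplicity = 3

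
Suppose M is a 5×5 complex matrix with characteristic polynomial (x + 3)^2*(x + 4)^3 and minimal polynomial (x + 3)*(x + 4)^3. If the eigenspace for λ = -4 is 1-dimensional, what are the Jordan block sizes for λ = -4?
Block sizes for λ = -4: [3]

Step 1 — from the characteristic polynomial, algebraic multiplicity of λ = -4 is 3. From dim ker(M − (-4)·I) = 1, there are exactly 1 Jordan blocks for λ = -4.
Step 2 — from the minimal polynomial, the factor (x + 4)^3 tells us the largest block for λ = -4 has size 3.
Step 3 — with total size 3, 1 blocks, and largest block 3, the block sizes (in nonincreasing order) are [3].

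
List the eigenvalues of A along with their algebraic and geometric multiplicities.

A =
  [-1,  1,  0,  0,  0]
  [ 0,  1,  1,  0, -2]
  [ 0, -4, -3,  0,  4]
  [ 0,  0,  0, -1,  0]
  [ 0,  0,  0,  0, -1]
λ = -1: alg = 5, geom = 3

Step 1 — factor the characteristic polynomial to read off the algebraic multiplicities:
  χ_A(x) = (x + 1)^5

Step 2 — compute geometric multiplicities via the rank-nullity identity g(λ) = n − rank(A − λI):
  rank(A − (-1)·I) = 2, so dim ker(A − (-1)·I) = n − 2 = 3

Summary:
  λ = -1: algebraic multiplicity = 5, geometric multiplicity = 3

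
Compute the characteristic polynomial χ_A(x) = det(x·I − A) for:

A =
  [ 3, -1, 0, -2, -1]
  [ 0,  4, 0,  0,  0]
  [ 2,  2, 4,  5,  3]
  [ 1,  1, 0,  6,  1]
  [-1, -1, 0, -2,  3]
x^5 - 20*x^4 + 160*x^3 - 640*x^2 + 1280*x - 1024

Expanding det(x·I − A) (e.g. by cofactor expansion or by noting that A is similar to its Jordan form J, which has the same characteristic polynomial as A) gives
  χ_A(x) = x^5 - 20*x^4 + 160*x^3 - 640*x^2 + 1280*x - 1024
which factors as (x - 4)^5. The eigenvalues (with algebraic multiplicities) are λ = 4 with multiplicity 5.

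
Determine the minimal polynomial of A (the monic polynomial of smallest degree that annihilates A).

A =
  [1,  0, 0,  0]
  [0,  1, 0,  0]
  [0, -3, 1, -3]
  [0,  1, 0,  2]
x^2 - 3*x + 2

The characteristic polynomial is χ_A(x) = (x - 2)*(x - 1)^3, so the eigenvalues are known. The minimal polynomial is
  m_A(x) = Π_λ (x − λ)^{k_λ}
where k_λ is the size of the *largest* Jordan block for λ (equivalently, the smallest k with (A − λI)^k v = 0 for every generalised eigenvector v of λ).

  λ = 1: largest Jordan block has size 1, contributing (x − 1)
  λ = 2: largest Jordan block has size 1, contributing (x − 2)

So m_A(x) = (x - 2)*(x - 1) = x^2 - 3*x + 2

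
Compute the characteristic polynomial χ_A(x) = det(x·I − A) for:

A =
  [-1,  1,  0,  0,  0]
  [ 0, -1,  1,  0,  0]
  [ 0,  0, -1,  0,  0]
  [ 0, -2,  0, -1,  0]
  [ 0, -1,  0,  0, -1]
x^5 + 5*x^4 + 10*x^3 + 10*x^2 + 5*x + 1

Expanding det(x·I − A) (e.g. by cofactor expansion or by noting that A is similar to its Jordan form J, which has the same characteristic polynomial as A) gives
  χ_A(x) = x^5 + 5*x^4 + 10*x^3 + 10*x^2 + 5*x + 1
which factors as (x + 1)^5. The eigenvalues (with algebraic multiplicities) are λ = -1 with multiplicity 5.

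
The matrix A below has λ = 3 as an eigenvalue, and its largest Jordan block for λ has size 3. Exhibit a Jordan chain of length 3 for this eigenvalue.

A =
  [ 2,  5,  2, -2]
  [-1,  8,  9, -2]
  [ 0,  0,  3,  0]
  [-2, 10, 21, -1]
A Jordan chain for λ = 3 of length 3:
v_1 = (1, 1, 0, 2)ᵀ
v_2 = (2, 9, 0, 21)ᵀ
v_3 = (0, 0, 1, 0)ᵀ

Let N = A − (3)·I. We want v_3 with N^3 v_3 = 0 but N^2 v_3 ≠ 0; then v_{j-1} := N · v_j for j = 3, …, 2.

Pick v_3 = (0, 0, 1, 0)ᵀ.
Then v_2 = N · v_3 = (2, 9, 0, 21)ᵀ.
Then v_1 = N · v_2 = (1, 1, 0, 2)ᵀ.

Sanity check: (A − (3)·I) v_1 = (0, 0, 0, 0)ᵀ = 0. ✓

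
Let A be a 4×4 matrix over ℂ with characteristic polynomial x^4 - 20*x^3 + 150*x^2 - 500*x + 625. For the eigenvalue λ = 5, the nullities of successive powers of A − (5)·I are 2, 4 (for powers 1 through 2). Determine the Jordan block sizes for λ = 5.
Block sizes for λ = 5: [2, 2]

From the dimensions of kernels of powers, the number of Jordan blocks of size at least j is d_j − d_{j−1} where d_j = dim ker(N^j) (with d_0 = 0). Computing the differences gives [2, 2].
The number of blocks of size exactly k is (#blocks of size ≥ k) − (#blocks of size ≥ k + 1), so the partition is: 2 block(s) of size 2.
In nonincreasing order the block sizes are [2, 2].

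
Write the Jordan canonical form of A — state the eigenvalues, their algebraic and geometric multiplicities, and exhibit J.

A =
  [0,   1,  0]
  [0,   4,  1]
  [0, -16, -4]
J_3(0)

The characteristic polynomial is
  det(x·I − A) = x^3

Eigenvalues and multiplicities (the geometric multiplicity of λ is n − rank(A − λI), which equals the number of Jordan blocks for λ):
  λ = 0: algebraic multiplicity = 3, geometric multiplicity = 1

Determining the block sizes for each eigenvalue:
  λ = 0: one block (gm = 1), so the single block has size am = 3 → block sizes [3]

Assembling the blocks gives a Jordan form
J =
  [0, 1, 0]
  [0, 0, 1]
  [0, 0, 0]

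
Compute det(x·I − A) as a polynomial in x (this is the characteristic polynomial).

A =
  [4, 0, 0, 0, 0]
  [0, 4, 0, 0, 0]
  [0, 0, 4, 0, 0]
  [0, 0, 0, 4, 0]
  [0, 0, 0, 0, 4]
x^5 - 20*x^4 + 160*x^3 - 640*x^2 + 1280*x - 1024

Expanding det(x·I − A) (e.g. by cofactor expansion or by noting that A is similar to its Jordan form J, which has the same characteristic polynomial as A) gives
  χ_A(x) = x^5 - 20*x^4 + 160*x^3 - 640*x^2 + 1280*x - 1024
which factors as (x - 4)^5. The eigenvalues (with algebraic multiplicities) are λ = 4 with multiplicity 5.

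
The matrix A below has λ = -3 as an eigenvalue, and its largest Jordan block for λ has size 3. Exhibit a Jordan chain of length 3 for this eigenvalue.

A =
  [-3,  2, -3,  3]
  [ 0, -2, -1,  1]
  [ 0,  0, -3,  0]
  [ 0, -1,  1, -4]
A Jordan chain for λ = -3 of length 3:
v_1 = (-1, 0, 0, 0)ᵀ
v_2 = (2, 1, 0, -1)ᵀ
v_3 = (0, 1, 0, 0)ᵀ

Let N = A − (-3)·I. We want v_3 with N^3 v_3 = 0 but N^2 v_3 ≠ 0; then v_{j-1} := N · v_j for j = 3, …, 2.

Pick v_3 = (0, 1, 0, 0)ᵀ.
Then v_2 = N · v_3 = (2, 1, 0, -1)ᵀ.
Then v_1 = N · v_2 = (-1, 0, 0, 0)ᵀ.

Sanity check: (A − (-3)·I) v_1 = (0, 0, 0, 0)ᵀ = 0. ✓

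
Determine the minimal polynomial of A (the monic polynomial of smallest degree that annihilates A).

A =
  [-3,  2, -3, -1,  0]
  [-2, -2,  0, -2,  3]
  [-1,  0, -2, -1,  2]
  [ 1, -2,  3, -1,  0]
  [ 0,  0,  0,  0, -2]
x^3 + 6*x^2 + 12*x + 8

The characteristic polynomial is χ_A(x) = (x + 2)^5, so the eigenvalues are known. The minimal polynomial is
  m_A(x) = Π_λ (x − λ)^{k_λ}
where k_λ is the size of the *largest* Jordan block for λ (equivalently, the smallest k with (A − λI)^k v = 0 for every generalised eigenvector v of λ).

  λ = -2: largest Jordan block has size 3, contributing (x + 2)^3

So m_A(x) = (x + 2)^3 = x^3 + 6*x^2 + 12*x + 8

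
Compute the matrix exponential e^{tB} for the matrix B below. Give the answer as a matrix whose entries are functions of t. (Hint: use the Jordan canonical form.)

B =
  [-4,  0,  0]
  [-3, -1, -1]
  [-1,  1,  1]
e^{tB} =
  [exp(-4*t), 0, 0]
  [t - 1 + exp(-4*t), 1 - t, -t]
  [-t, t, t + 1]

Strategy: write B = P · J · P⁻¹ where J is a Jordan canonical form, so e^{tB} = P · e^{tJ} · P⁻¹, and e^{tJ} can be computed block-by-block.

B has Jordan form
J =
  [-4, 0, 0]
  [ 0, 0, 1]
  [ 0, 0, 0]
(up to reordering of blocks).

Per-block formulas:
  For a 2×2 Jordan block J_2(0): exp(t · J_2(0)) = e^(0t)·(I + t·N), where N is the 2×2 nilpotent shift.
  For a 1×1 block at λ = -4: exp(t · [-4]) = [e^(-4t)].

After assembling e^{tJ} and conjugating by P, we get:

e^{tB} =
  [exp(-4*t), 0, 0]
  [t - 1 + exp(-4*t), 1 - t, -t]
  [-t, t, t + 1]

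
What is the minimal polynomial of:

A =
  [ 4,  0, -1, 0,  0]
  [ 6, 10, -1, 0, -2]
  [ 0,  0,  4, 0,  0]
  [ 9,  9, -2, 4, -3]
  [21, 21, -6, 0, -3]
x^3 - 11*x^2 + 40*x - 48

The characteristic polynomial is χ_A(x) = (x - 4)^4*(x - 3), so the eigenvalues are known. The minimal polynomial is
  m_A(x) = Π_λ (x − λ)^{k_λ}
where k_λ is the size of the *largest* Jordan block for λ (equivalently, the smallest k with (A − λI)^k v = 0 for every generalised eigenvector v of λ).

  λ = 3: largest Jordan block has size 1, contributing (x − 3)
  λ = 4: largest Jordan block has size 2, contributing (x − 4)^2

So m_A(x) = (x - 4)^2*(x - 3) = x^3 - 11*x^2 + 40*x - 48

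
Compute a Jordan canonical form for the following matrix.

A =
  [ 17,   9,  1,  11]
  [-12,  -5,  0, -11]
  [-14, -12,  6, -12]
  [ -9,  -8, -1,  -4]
J_1(-4) ⊕ J_3(6)

The characteristic polynomial is
  det(x·I − A) = x^4 - 14*x^3 + 36*x^2 + 216*x - 864 = (x - 6)^3*(x + 4)

Eigenvalues and multiplicities (the geometric multiplicity of λ is n − rank(A − λI), which equals the number of Jordan blocks for λ):
  λ = -4: algebraic multiplicity = 1, geometric multiplicity = 1
  λ = 6: algebraic multiplicity = 3, geometric multiplicity = 1

Determining the block sizes for each eigenvalue:
  λ = -4: one block (gm = 1), so the single block has size am = 1 → block sizes [1]
  λ = 6: one block (gm = 1), so the single block has size am = 3 → block sizes [3]

Assembling the blocks gives a Jordan form
J =
  [-4, 0, 0, 0]
  [ 0, 6, 1, 0]
  [ 0, 0, 6, 1]
  [ 0, 0, 0, 6]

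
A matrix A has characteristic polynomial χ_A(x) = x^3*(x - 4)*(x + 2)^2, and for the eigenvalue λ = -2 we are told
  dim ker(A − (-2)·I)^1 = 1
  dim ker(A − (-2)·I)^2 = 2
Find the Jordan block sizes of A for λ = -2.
Block sizes for λ = -2: [2]

From the dimensions of kernels of powers, the number of Jordan blocks of size at least j is d_j − d_{j−1} where d_j = dim ker(N^j) (with d_0 = 0). Computing the differences gives [1, 1].
The number of blocks of size exactly k is (#blocks of size ≥ k) − (#blocks of size ≥ k + 1), so the partition is: 1 block(s) of size 2.
In nonincreasing order the block sizes are [2].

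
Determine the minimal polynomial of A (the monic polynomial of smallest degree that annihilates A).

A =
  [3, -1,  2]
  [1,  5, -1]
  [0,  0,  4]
x^3 - 12*x^2 + 48*x - 64

The characteristic polynomial is χ_A(x) = (x - 4)^3, so the eigenvalues are known. The minimal polynomial is
  m_A(x) = Π_λ (x − λ)^{k_λ}
where k_λ is the size of the *largest* Jordan block for λ (equivalently, the smallest k with (A − λI)^k v = 0 for every generalised eigenvector v of λ).

  λ = 4: largest Jordan block has size 3, contributing (x − 4)^3

So m_A(x) = (x - 4)^3 = x^3 - 12*x^2 + 48*x - 64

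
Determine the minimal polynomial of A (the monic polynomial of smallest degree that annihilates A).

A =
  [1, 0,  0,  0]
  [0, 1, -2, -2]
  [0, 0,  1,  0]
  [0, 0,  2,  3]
x^2 - 4*x + 3

The characteristic polynomial is χ_A(x) = (x - 3)*(x - 1)^3, so the eigenvalues are known. The minimal polynomial is
  m_A(x) = Π_λ (x − λ)^{k_λ}
where k_λ is the size of the *largest* Jordan block for λ (equivalently, the smallest k with (A − λI)^k v = 0 for every generalised eigenvector v of λ).

  λ = 1: largest Jordan block has size 1, contributing (x − 1)
  λ = 3: largest Jordan block has size 1, contributing (x − 3)

So m_A(x) = (x - 3)*(x - 1) = x^2 - 4*x + 3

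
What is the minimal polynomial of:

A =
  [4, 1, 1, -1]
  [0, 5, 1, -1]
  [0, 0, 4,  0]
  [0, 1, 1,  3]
x^2 - 8*x + 16

The characteristic polynomial is χ_A(x) = (x - 4)^4, so the eigenvalues are known. The minimal polynomial is
  m_A(x) = Π_λ (x − λ)^{k_λ}
where k_λ is the size of the *largest* Jordan block for λ (equivalently, the smallest k with (A − λI)^k v = 0 for every generalised eigenvector v of λ).

  λ = 4: largest Jordan block has size 2, contributing (x − 4)^2

So m_A(x) = (x - 4)^2 = x^2 - 8*x + 16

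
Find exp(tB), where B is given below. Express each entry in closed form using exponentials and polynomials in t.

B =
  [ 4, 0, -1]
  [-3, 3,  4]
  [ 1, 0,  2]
e^{tB} =
  [t*exp(3*t) + exp(3*t), 0, -t*exp(3*t)]
  [t^2*exp(3*t)/2 - 3*t*exp(3*t), exp(3*t), -t^2*exp(3*t)/2 + 4*t*exp(3*t)]
  [t*exp(3*t), 0, -t*exp(3*t) + exp(3*t)]

Strategy: write B = P · J · P⁻¹ where J is a Jordan canonical form, so e^{tB} = P · e^{tJ} · P⁻¹, and e^{tJ} can be computed block-by-block.

B has Jordan form
J =
  [3, 1, 0]
  [0, 3, 1]
  [0, 0, 3]
(up to reordering of blocks).

Per-block formulas:
  For a 3×3 Jordan block J_3(3): exp(t · J_3(3)) = e^(3t)·(I + t·N + (t^2/2)·N^2), where N is the 3×3 nilpotent shift.

After assembling e^{tJ} and conjugating by P, we get:

e^{tB} =
  [t*exp(3*t) + exp(3*t), 0, -t*exp(3*t)]
  [t^2*exp(3*t)/2 - 3*t*exp(3*t), exp(3*t), -t^2*exp(3*t)/2 + 4*t*exp(3*t)]
  [t*exp(3*t), 0, -t*exp(3*t) + exp(3*t)]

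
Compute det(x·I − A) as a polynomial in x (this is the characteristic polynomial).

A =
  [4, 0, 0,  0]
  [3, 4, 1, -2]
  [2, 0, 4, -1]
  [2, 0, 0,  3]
x^4 - 15*x^3 + 84*x^2 - 208*x + 192

Expanding det(x·I − A) (e.g. by cofactor expansion or by noting that A is similar to its Jordan form J, which has the same characteristic polynomial as A) gives
  χ_A(x) = x^4 - 15*x^3 + 84*x^2 - 208*x + 192
which factors as (x - 4)^3*(x - 3). The eigenvalues (with algebraic multiplicities) are λ = 3 with multiplicity 1, λ = 4 with multiplicity 3.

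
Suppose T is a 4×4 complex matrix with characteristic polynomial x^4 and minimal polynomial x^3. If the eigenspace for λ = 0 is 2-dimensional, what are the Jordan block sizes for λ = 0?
Block sizes for λ = 0: [3, 1]

Step 1 — from the characteristic polynomial, algebraic multiplicity of λ = 0 is 4. From dim ker(T − (0)·I) = 2, there are exactly 2 Jordan blocks for λ = 0.
Step 2 — from the minimal polynomial, the factor (x − 0)^3 tells us the largest block for λ = 0 has size 3.
Step 3 — with total size 4, 2 blocks, and largest block 3, the block sizes (in nonincreasing order) are [3, 1].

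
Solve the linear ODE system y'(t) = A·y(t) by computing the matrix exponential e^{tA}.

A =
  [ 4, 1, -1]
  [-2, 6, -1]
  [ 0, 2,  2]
e^{tA} =
  [-t^2*exp(4*t) + exp(4*t), t*exp(4*t), t^2*exp(4*t)/2 - t*exp(4*t)]
  [-2*t^2*exp(4*t) - 2*t*exp(4*t), 2*t*exp(4*t) + exp(4*t), t^2*exp(4*t) - t*exp(4*t)]
  [-2*t^2*exp(4*t), 2*t*exp(4*t), t^2*exp(4*t) - 2*t*exp(4*t) + exp(4*t)]

Strategy: write A = P · J · P⁻¹ where J is a Jordan canonical form, so e^{tA} = P · e^{tJ} · P⁻¹, and e^{tJ} can be computed block-by-block.

A has Jordan form
J =
  [4, 1, 0]
  [0, 4, 1]
  [0, 0, 4]
(up to reordering of blocks).

Per-block formulas:
  For a 3×3 Jordan block J_3(4): exp(t · J_3(4)) = e^(4t)·(I + t·N + (t^2/2)·N^2), where N is the 3×3 nilpotent shift.

After assembling e^{tJ} and conjugating by P, we get:

e^{tA} =
  [-t^2*exp(4*t) + exp(4*t), t*exp(4*t), t^2*exp(4*t)/2 - t*exp(4*t)]
  [-2*t^2*exp(4*t) - 2*t*exp(4*t), 2*t*exp(4*t) + exp(4*t), t^2*exp(4*t) - t*exp(4*t)]
  [-2*t^2*exp(4*t), 2*t*exp(4*t), t^2*exp(4*t) - 2*t*exp(4*t) + exp(4*t)]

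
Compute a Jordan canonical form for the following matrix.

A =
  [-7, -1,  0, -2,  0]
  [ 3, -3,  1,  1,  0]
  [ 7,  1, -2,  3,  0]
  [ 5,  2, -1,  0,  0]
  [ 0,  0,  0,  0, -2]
J_3(-3) ⊕ J_1(-3) ⊕ J_1(-2)

The characteristic polynomial is
  det(x·I − A) = x^5 + 14*x^4 + 78*x^3 + 216*x^2 + 297*x + 162 = (x + 2)*(x + 3)^4

Eigenvalues and multiplicities (the geometric multiplicity of λ is n − rank(A − λI), which equals the number of Jordan blocks for λ):
  λ = -3: algebraic multiplicity = 4, geometric multiplicity = 2
  λ = -2: algebraic multiplicity = 1, geometric multiplicity = 1

Determining the block sizes for each eigenvalue:
  λ = -3: with am = 4 and gm = 2, the partition is not yet determined (e.g. several partitions of 4 into 2 parts exist). Let N = A − (-3)·I. Computing rank(N^1) = 3, rank(N^2) = 2, rank(N^3) = 1; the number of blocks of size ≥ j is rank(N^{j−1}) − rank(N^j), giving [2, 1, 1]. So we have 1 block(s) of size 3, 1 block(s) of size 1 → block sizes [3, 1]
  λ = -2: one block (gm = 1), so the single block has size am = 1 → block sizes [1]

Assembling the blocks gives a Jordan form
J =
  [-3,  1,  0,  0,  0]
  [ 0, -3,  1,  0,  0]
  [ 0,  0, -3,  0,  0]
  [ 0,  0,  0, -3,  0]
  [ 0,  0,  0,  0, -2]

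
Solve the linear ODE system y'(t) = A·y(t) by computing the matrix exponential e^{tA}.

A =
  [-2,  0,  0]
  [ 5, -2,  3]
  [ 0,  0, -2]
e^{tA} =
  [exp(-2*t), 0, 0]
  [5*t*exp(-2*t), exp(-2*t), 3*t*exp(-2*t)]
  [0, 0, exp(-2*t)]

Strategy: write A = P · J · P⁻¹ where J is a Jordan canonical form, so e^{tA} = P · e^{tJ} · P⁻¹, and e^{tJ} can be computed block-by-block.

A has Jordan form
J =
  [-2,  1,  0]
  [ 0, -2,  0]
  [ 0,  0, -2]
(up to reordering of blocks).

Per-block formulas:
  For a 1×1 block at λ = -2: exp(t · [-2]) = [e^(-2t)].
  For a 2×2 Jordan block J_2(-2): exp(t · J_2(-2)) = e^(-2t)·(I + t·N), where N is the 2×2 nilpotent shift.

After assembling e^{tJ} and conjugating by P, we get:

e^{tA} =
  [exp(-2*t), 0, 0]
  [5*t*exp(-2*t), exp(-2*t), 3*t*exp(-2*t)]
  [0, 0, exp(-2*t)]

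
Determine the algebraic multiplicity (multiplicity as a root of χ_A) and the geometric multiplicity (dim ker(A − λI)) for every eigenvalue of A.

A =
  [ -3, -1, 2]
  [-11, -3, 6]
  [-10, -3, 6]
λ = 0: alg = 3, geom = 1

Step 1 — factor the characteristic polynomial to read off the algebraic multiplicities:
  χ_A(x) = x^3

Step 2 — compute geometric multiplicities via the rank-nullity identity g(λ) = n − rank(A − λI):
  rank(A − (0)·I) = 2, so dim ker(A − (0)·I) = n − 2 = 1

Summary:
  λ = 0: algebraic multiplicity = 3, geometric multiplicity = 1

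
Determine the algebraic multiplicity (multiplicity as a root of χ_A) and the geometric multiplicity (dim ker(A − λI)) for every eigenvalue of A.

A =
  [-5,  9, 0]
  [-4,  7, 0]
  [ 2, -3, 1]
λ = 1: alg = 3, geom = 2

Step 1 — factor the characteristic polynomial to read off the algebraic multiplicities:
  χ_A(x) = (x - 1)^3

Step 2 — compute geometric multiplicities via the rank-nullity identity g(λ) = n − rank(A − λI):
  rank(A − (1)·I) = 1, so dim ker(A − (1)·I) = n − 1 = 2

Summary:
  λ = 1: algebraic multiplicity = 3, geometric multiplicity = 2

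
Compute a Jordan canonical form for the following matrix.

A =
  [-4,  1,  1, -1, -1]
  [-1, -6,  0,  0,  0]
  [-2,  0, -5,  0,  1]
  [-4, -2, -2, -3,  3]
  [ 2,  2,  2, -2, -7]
J_3(-5) ⊕ J_2(-5)

The characteristic polynomial is
  det(x·I − A) = x^5 + 25*x^4 + 250*x^3 + 1250*x^2 + 3125*x + 3125 = (x + 5)^5

Eigenvalues and multiplicities (the geometric multiplicity of λ is n − rank(A − λI), which equals the number of Jordan blocks for λ):
  λ = -5: algebraic multiplicity = 5, geometric multiplicity = 2

Determining the block sizes for each eigenvalue:
  λ = -5: with am = 5 and gm = 2, the partition is not yet determined (e.g. several partitions of 5 into 2 parts exist). Let N = A − (-5)·I. Computing rank(N^1) = 3, rank(N^2) = 1, rank(N^3) = 0; the number of blocks of size ≥ j is rank(N^{j−1}) − rank(N^j), giving [2, 2, 1]. So we have 1 block(s) of size 3, 1 block(s) of size 2 → block sizes [3, 2]

Assembling the blocks gives a Jordan form
J =
  [-5,  1,  0,  0,  0]
  [ 0, -5,  1,  0,  0]
  [ 0,  0, -5,  0,  0]
  [ 0,  0,  0, -5,  1]
  [ 0,  0,  0,  0, -5]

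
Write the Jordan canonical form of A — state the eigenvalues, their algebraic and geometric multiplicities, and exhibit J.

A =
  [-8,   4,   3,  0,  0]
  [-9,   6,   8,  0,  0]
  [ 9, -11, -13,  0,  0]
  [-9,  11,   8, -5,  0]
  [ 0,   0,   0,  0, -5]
J_3(-5) ⊕ J_1(-5) ⊕ J_1(-5)

The characteristic polynomial is
  det(x·I − A) = x^5 + 25*x^4 + 250*x^3 + 1250*x^2 + 3125*x + 3125 = (x + 5)^5

Eigenvalues and multiplicities (the geometric multiplicity of λ is n − rank(A − λI), which equals the number of Jordan blocks for λ):
  λ = -5: algebraic multiplicity = 5, geometric multiplicity = 3

Determining the block sizes for each eigenvalue:
  λ = -5: with am = 5 and gm = 3, the partition is not yet determined (e.g. several partitions of 5 into 3 parts exist). Let N = A − (-5)·I. Computing rank(N^1) = 2, rank(N^2) = 1, rank(N^3) = 0; the number of blocks of size ≥ j is rank(N^{j−1}) − rank(N^j), giving [3, 1, 1]. So we have 1 block(s) of size 3, 2 block(s) of size 1 → block sizes [3, 1, 1]

Assembling the blocks gives a Jordan form
J =
  [-5,  1,  0,  0,  0]
  [ 0, -5,  1,  0,  0]
  [ 0,  0, -5,  0,  0]
  [ 0,  0,  0, -5,  0]
  [ 0,  0,  0,  0, -5]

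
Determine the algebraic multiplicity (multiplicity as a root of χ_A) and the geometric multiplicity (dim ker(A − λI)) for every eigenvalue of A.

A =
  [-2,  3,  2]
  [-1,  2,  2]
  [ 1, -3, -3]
λ = -1: alg = 3, geom = 2

Step 1 — factor the characteristic polynomial to read off the algebraic multiplicities:
  χ_A(x) = (x + 1)^3

Step 2 — compute geometric multiplicities via the rank-nullity identity g(λ) = n − rank(A − λI):
  rank(A − (-1)·I) = 1, so dim ker(A − (-1)·I) = n − 1 = 2

Summary:
  λ = -1: algebraic multiplicity = 3, geometric multiplicity = 2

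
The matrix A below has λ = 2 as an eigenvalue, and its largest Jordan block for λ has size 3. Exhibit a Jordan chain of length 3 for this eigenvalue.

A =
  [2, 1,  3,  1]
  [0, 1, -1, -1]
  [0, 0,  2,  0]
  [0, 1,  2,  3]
A Jordan chain for λ = 2 of length 3:
v_1 = (1, -1, 0, 1)ᵀ
v_2 = (3, -1, 0, 2)ᵀ
v_3 = (0, 0, 1, 0)ᵀ

Let N = A − (2)·I. We want v_3 with N^3 v_3 = 0 but N^2 v_3 ≠ 0; then v_{j-1} := N · v_j for j = 3, …, 2.

Pick v_3 = (0, 0, 1, 0)ᵀ.
Then v_2 = N · v_3 = (3, -1, 0, 2)ᵀ.
Then v_1 = N · v_2 = (1, -1, 0, 1)ᵀ.

Sanity check: (A − (2)·I) v_1 = (0, 0, 0, 0)ᵀ = 0. ✓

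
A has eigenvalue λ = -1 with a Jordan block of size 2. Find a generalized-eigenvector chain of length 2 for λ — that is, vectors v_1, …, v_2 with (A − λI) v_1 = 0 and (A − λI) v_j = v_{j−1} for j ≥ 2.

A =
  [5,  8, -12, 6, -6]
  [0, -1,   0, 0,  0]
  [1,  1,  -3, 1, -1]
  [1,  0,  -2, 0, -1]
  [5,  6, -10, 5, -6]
A Jordan chain for λ = -1 of length 2:
v_1 = (6, 0, 1, 1, 5)ᵀ
v_2 = (1, 0, 0, 0, 0)ᵀ

Let N = A − (-1)·I. We want v_2 with N^2 v_2 = 0 but N^1 v_2 ≠ 0; then v_{j-1} := N · v_j for j = 2, …, 2.

Pick v_2 = (1, 0, 0, 0, 0)ᵀ.
Then v_1 = N · v_2 = (6, 0, 1, 1, 5)ᵀ.

Sanity check: (A − (-1)·I) v_1 = (0, 0, 0, 0, 0)ᵀ = 0. ✓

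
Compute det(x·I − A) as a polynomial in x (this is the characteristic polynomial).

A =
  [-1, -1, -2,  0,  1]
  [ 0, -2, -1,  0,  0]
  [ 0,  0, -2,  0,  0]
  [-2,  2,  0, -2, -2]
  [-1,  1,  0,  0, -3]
x^5 + 10*x^4 + 40*x^3 + 80*x^2 + 80*x + 32

Expanding det(x·I − A) (e.g. by cofactor expansion or by noting that A is similar to its Jordan form J, which has the same characteristic polynomial as A) gives
  χ_A(x) = x^5 + 10*x^4 + 40*x^3 + 80*x^2 + 80*x + 32
which factors as (x + 2)^5. The eigenvalues (with algebraic multiplicities) are λ = -2 with multiplicity 5.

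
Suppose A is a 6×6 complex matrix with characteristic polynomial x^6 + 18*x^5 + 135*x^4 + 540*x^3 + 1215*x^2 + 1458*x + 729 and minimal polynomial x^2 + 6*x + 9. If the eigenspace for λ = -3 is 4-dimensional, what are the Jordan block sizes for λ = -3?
Block sizes for λ = -3: [2, 2, 1, 1]

Step 1 — from the characteristic polynomial, algebraic multiplicity of λ = -3 is 6. From dim ker(A − (-3)·I) = 4, there are exactly 4 Jordan blocks for λ = -3.
Step 2 — from the minimal polynomial, the factor (x + 3)^2 tells us the largest block for λ = -3 has size 2.
Step 3 — with total size 6, 4 blocks, and largest block 2, the block sizes (in nonincreasing order) are [2, 2, 1, 1].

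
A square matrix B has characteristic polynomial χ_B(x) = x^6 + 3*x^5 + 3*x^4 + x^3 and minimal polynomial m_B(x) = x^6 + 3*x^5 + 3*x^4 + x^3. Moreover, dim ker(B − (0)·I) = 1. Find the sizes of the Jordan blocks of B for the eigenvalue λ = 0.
Block sizes for λ = 0: [3]

Step 1 — from the characteristic polynomial, algebraic multiplicity of λ = 0 is 3. From dim ker(B − (0)·I) = 1, there are exactly 1 Jordan blocks for λ = 0.
Step 2 — from the minimal polynomial, the factor (x − 0)^3 tells us the largest block for λ = 0 has size 3.
Step 3 — with total size 3, 1 blocks, and largest block 3, the block sizes (in nonincreasing order) are [3].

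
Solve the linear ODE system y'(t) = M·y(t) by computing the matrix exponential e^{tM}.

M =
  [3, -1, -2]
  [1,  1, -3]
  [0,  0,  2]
e^{tM} =
  [t*exp(2*t) + exp(2*t), -t*exp(2*t), t^2*exp(2*t)/2 - 2*t*exp(2*t)]
  [t*exp(2*t), -t*exp(2*t) + exp(2*t), t^2*exp(2*t)/2 - 3*t*exp(2*t)]
  [0, 0, exp(2*t)]

Strategy: write M = P · J · P⁻¹ where J is a Jordan canonical form, so e^{tM} = P · e^{tJ} · P⁻¹, and e^{tJ} can be computed block-by-block.

M has Jordan form
J =
  [2, 1, 0]
  [0, 2, 1]
  [0, 0, 2]
(up to reordering of blocks).

Per-block formulas:
  For a 3×3 Jordan block J_3(2): exp(t · J_3(2)) = e^(2t)·(I + t·N + (t^2/2)·N^2), where N is the 3×3 nilpotent shift.

After assembling e^{tJ} and conjugating by P, we get:

e^{tM} =
  [t*exp(2*t) + exp(2*t), -t*exp(2*t), t^2*exp(2*t)/2 - 2*t*exp(2*t)]
  [t*exp(2*t), -t*exp(2*t) + exp(2*t), t^2*exp(2*t)/2 - 3*t*exp(2*t)]
  [0, 0, exp(2*t)]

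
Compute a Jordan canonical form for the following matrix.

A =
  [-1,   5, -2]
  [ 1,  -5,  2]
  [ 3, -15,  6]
J_2(0) ⊕ J_1(0)

The characteristic polynomial is
  det(x·I − A) = x^3

Eigenvalues and multiplicities (the geometric multiplicity of λ is n − rank(A − λI), which equals the number of Jordan blocks for λ):
  λ = 0: algebraic multiplicity = 3, geometric multiplicity = 2

Determining the block sizes for each eigenvalue:
  λ = 0: 2 blocks summing to 3 forces exactly one block of size 2 and the rest size 1 → block sizes [2, 1]

Assembling the blocks gives a Jordan form
J =
  [0, 1, 0]
  [0, 0, 0]
  [0, 0, 0]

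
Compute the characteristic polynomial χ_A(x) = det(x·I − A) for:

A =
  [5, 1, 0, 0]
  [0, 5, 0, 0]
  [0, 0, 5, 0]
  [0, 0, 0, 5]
x^4 - 20*x^3 + 150*x^2 - 500*x + 625

Expanding det(x·I − A) (e.g. by cofactor expansion or by noting that A is similar to its Jordan form J, which has the same characteristic polynomial as A) gives
  χ_A(x) = x^4 - 20*x^3 + 150*x^2 - 500*x + 625
which factors as (x - 5)^4. The eigenvalues (with algebraic multiplicities) are λ = 5 with multiplicity 4.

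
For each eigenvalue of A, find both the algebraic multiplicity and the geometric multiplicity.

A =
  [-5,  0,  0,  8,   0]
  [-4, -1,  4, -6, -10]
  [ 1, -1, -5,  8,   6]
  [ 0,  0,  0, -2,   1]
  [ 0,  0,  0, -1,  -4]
λ = -5: alg = 1, geom = 1; λ = -3: alg = 4, geom = 2

Step 1 — factor the characteristic polynomial to read off the algebraic multiplicities:
  χ_A(x) = (x + 3)^4*(x + 5)

Step 2 — compute geometric multiplicities via the rank-nullity identity g(λ) = n − rank(A − λI):
  rank(A − (-5)·I) = 4, so dim ker(A − (-5)·I) = n − 4 = 1
  rank(A − (-3)·I) = 3, so dim ker(A − (-3)·I) = n − 3 = 2

Summary:
  λ = -5: algebraic multiplicity = 1, geometric multiplicity = 1
  λ = -3: algebraic multiplicity = 4, geometric multiplicity = 2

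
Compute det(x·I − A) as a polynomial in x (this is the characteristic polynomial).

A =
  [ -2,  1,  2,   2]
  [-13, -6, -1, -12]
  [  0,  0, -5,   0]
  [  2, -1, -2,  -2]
x^4 + 15*x^3 + 75*x^2 + 125*x

Expanding det(x·I − A) (e.g. by cofactor expansion or by noting that A is similar to its Jordan form J, which has the same characteristic polynomial as A) gives
  χ_A(x) = x^4 + 15*x^3 + 75*x^2 + 125*x
which factors as x*(x + 5)^3. The eigenvalues (with algebraic multiplicities) are λ = -5 with multiplicity 3, λ = 0 with multiplicity 1.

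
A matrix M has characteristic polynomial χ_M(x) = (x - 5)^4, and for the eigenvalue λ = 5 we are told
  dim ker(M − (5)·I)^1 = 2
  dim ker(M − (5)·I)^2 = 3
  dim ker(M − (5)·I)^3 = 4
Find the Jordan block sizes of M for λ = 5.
Block sizes for λ = 5: [3, 1]

From the dimensions of kernels of powers, the number of Jordan blocks of size at least j is d_j − d_{j−1} where d_j = dim ker(N^j) (with d_0 = 0). Computing the differences gives [2, 1, 1].
The number of blocks of size exactly k is (#blocks of size ≥ k) − (#blocks of size ≥ k + 1), so the partition is: 1 block(s) of size 1, 1 block(s) of size 3.
In nonincreasing order the block sizes are [3, 1].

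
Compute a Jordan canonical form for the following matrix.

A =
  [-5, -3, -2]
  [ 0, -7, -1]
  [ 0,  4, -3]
J_3(-5)

The characteristic polynomial is
  det(x·I − A) = x^3 + 15*x^2 + 75*x + 125 = (x + 5)^3

Eigenvalues and multiplicities (the geometric multiplicity of λ is n − rank(A − λI), which equals the number of Jordan blocks for λ):
  λ = -5: algebraic multiplicity = 3, geometric multiplicity = 1

Determining the block sizes for each eigenvalue:
  λ = -5: one block (gm = 1), so the single block has size am = 3 → block sizes [3]

Assembling the blocks gives a Jordan form
J =
  [-5,  1,  0]
  [ 0, -5,  1]
  [ 0,  0, -5]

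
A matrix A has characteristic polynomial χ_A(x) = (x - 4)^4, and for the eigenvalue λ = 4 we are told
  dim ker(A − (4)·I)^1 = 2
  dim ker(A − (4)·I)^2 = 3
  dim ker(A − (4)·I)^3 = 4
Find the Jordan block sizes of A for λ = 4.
Block sizes for λ = 4: [3, 1]

From the dimensions of kernels of powers, the number of Jordan blocks of size at least j is d_j − d_{j−1} where d_j = dim ker(N^j) (with d_0 = 0). Computing the differences gives [2, 1, 1].
The number of blocks of size exactly k is (#blocks of size ≥ k) − (#blocks of size ≥ k + 1), so the partition is: 1 block(s) of size 1, 1 block(s) of size 3.
In nonincreasing order the block sizes are [3, 1].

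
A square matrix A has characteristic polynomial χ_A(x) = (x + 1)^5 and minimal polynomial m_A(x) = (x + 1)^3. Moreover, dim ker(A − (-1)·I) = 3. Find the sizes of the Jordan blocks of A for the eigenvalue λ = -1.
Block sizes for λ = -1: [3, 1, 1]

Step 1 — from the characteristic polynomial, algebraic multiplicity of λ = -1 is 5. From dim ker(A − (-1)·I) = 3, there are exactly 3 Jordan blocks for λ = -1.
Step 2 — from the minimal polynomial, the factor (x + 1)^3 tells us the largest block for λ = -1 has size 3.
Step 3 — with total size 5, 3 blocks, and largest block 3, the block sizes (in nonincreasing order) are [3, 1, 1].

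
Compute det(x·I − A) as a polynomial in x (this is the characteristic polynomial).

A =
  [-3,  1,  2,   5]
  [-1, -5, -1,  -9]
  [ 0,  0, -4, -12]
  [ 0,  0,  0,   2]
x^4 + 10*x^3 + 24*x^2 - 32*x - 128

Expanding det(x·I − A) (e.g. by cofactor expansion or by noting that A is similar to its Jordan form J, which has the same characteristic polynomial as A) gives
  χ_A(x) = x^4 + 10*x^3 + 24*x^2 - 32*x - 128
which factors as (x - 2)*(x + 4)^3. The eigenvalues (with algebraic multiplicities) are λ = -4 with multiplicity 3, λ = 2 with multiplicity 1.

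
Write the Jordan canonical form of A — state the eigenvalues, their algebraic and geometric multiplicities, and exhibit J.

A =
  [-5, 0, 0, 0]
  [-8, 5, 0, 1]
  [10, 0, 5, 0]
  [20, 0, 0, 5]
J_1(-5) ⊕ J_2(5) ⊕ J_1(5)

The characteristic polynomial is
  det(x·I − A) = x^4 - 10*x^3 + 250*x - 625 = (x - 5)^3*(x + 5)

Eigenvalues and multiplicities (the geometric multiplicity of λ is n − rank(A − λI), which equals the number of Jordan blocks for λ):
  λ = -5: algebraic multiplicity = 1, geometric multiplicity = 1
  λ = 5: algebraic multiplicity = 3, geometric multiplicity = 2

Determining the block sizes for each eigenvalue:
  λ = -5: one block (gm = 1), so the single block has size am = 1 → block sizes [1]
  λ = 5: 2 blocks summing to 3 forces exactly one block of size 2 and the rest size 1 → block sizes [2, 1]

Assembling the blocks gives a Jordan form
J =
  [-5, 0, 0, 0]
  [ 0, 5, 1, 0]
  [ 0, 0, 5, 0]
  [ 0, 0, 0, 5]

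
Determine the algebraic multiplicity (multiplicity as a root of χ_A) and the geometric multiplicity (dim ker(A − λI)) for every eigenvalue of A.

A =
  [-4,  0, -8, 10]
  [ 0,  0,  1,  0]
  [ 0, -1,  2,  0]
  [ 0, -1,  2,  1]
λ = -4: alg = 1, geom = 1; λ = 1: alg = 3, geom = 1

Step 1 — factor the characteristic polynomial to read off the algebraic multiplicities:
  χ_A(x) = (x - 1)^3*(x + 4)

Step 2 — compute geometric multiplicities via the rank-nullity identity g(λ) = n − rank(A − λI):
  rank(A − (-4)·I) = 3, so dim ker(A − (-4)·I) = n − 3 = 1
  rank(A − (1)·I) = 3, so dim ker(A − (1)·I) = n − 3 = 1

Summary:
  λ = -4: algebraic multiplicity = 1, geometric multiplicity = 1
  λ = 1: algebraic multiplicity = 3, geometric multiplicity = 1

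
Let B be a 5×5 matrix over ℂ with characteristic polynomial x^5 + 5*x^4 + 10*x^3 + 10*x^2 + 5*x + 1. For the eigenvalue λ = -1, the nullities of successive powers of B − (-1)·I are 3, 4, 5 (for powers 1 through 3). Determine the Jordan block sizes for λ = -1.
Block sizes for λ = -1: [3, 1, 1]

From the dimensions of kernels of powers, the number of Jordan blocks of size at least j is d_j − d_{j−1} where d_j = dim ker(N^j) (with d_0 = 0). Computing the differences gives [3, 1, 1].
The number of blocks of size exactly k is (#blocks of size ≥ k) − (#blocks of size ≥ k + 1), so the partition is: 2 block(s) of size 1, 1 block(s) of size 3.
In nonincreasing order the block sizes are [3, 1, 1].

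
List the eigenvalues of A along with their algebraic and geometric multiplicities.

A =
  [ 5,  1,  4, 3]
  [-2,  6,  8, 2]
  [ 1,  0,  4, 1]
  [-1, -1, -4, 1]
λ = 4: alg = 4, geom = 2

Step 1 — factor the characteristic polynomial to read off the algebraic multiplicities:
  χ_A(x) = (x - 4)^4

Step 2 — compute geometric multiplicities via the rank-nullity identity g(λ) = n − rank(A − λI):
  rank(A − (4)·I) = 2, so dim ker(A − (4)·I) = n − 2 = 2

Summary:
  λ = 4: algebraic multiplicity = 4, geometric multiplicity = 2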